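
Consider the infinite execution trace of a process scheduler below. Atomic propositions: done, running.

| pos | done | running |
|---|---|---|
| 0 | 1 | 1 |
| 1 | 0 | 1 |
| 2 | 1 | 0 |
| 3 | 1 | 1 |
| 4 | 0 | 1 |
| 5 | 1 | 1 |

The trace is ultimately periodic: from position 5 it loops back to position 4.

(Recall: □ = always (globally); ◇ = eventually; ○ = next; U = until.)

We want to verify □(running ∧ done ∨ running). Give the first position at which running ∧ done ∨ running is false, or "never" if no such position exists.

2

Check running ∧ done ∨ running at each position in order: 0 ✓, 1 ✓.
At position 2 the labels are {done}, so running ∧ done ∨ running is false there. This is the first violation.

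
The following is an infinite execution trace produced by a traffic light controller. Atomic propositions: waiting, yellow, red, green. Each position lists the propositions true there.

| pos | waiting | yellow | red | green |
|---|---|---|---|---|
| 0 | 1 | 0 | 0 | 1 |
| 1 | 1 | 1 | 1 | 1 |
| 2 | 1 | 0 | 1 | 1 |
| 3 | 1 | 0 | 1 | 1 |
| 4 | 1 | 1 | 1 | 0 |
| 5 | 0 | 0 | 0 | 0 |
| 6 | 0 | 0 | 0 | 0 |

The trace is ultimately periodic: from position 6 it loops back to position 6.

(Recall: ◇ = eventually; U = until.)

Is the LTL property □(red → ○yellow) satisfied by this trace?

red → ○yellow must hold at every position from 0 onward. It fails at position 1, so □(red → ○yellow) is false.
Positions where red holds: 1, 2, 3, 4.
Check ○yellow at each: 1→fails, 2→fails, 3→ok, 4→fails.

Does not hold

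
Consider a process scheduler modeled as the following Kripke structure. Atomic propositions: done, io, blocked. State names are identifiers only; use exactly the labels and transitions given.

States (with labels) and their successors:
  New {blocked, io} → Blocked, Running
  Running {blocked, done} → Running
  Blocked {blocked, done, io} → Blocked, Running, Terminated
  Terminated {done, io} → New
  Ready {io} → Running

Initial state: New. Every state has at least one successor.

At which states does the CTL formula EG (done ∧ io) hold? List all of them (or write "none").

{Blocked}

States satisfying done ∧ io: {Blocked, Terminated}.
States satisfying EG (done ∧ io): {Blocked}.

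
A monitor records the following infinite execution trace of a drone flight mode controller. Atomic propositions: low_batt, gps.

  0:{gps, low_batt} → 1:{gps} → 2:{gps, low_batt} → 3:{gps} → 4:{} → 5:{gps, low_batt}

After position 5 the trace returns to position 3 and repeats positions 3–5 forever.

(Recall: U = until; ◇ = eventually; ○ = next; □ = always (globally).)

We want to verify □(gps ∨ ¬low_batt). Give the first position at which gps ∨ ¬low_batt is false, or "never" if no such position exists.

never

gps ∨ ¬low_batt holds at every position 0..5, and those are all the positions the trace ever visits, so the invariant □(gps ∨ ¬low_batt) is never violated.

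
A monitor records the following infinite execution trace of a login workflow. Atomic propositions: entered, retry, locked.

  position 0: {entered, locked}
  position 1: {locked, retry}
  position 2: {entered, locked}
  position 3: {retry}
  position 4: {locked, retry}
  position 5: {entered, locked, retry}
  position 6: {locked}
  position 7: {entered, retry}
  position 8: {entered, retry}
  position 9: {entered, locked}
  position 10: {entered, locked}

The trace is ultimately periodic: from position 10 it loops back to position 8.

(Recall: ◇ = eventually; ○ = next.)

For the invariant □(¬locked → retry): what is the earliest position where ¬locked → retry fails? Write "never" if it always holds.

never

¬locked → retry holds at every position 0..10, and those are all the positions the trace ever visits, so the invariant □(¬locked → retry) is never violated.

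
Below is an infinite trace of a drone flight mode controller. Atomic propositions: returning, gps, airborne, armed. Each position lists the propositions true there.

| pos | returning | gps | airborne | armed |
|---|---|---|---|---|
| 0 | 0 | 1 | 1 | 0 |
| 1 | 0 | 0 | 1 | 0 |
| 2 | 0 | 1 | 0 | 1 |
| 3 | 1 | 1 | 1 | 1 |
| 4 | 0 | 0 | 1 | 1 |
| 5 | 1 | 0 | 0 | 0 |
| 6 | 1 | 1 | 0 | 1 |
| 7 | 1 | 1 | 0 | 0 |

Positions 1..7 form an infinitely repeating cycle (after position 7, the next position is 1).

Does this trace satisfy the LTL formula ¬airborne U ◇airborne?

Walking from position 0: ◇airborne first holds at position 0, and ¬airborne holds at every earlier position along the way, so ¬airborne U ◇airborne holds.

Satisfied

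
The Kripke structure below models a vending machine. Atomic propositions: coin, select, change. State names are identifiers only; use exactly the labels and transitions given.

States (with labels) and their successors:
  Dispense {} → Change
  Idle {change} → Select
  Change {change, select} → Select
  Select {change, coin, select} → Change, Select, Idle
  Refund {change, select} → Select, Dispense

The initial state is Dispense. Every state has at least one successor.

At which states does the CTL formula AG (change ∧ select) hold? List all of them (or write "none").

none

States satisfying change ∧ select: {Change, Select, Refund}.
States satisfying AG (change ∧ select): ∅.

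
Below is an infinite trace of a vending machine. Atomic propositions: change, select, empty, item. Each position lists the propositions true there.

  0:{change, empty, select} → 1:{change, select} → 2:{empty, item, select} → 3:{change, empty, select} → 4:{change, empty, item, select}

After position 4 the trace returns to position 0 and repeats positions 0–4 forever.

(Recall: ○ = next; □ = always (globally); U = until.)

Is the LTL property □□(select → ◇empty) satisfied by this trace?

Satisfied

□(select → ◇empty) holds at every position 0..4, and those are all positions ever visited, so □□(select → ◇empty) holds.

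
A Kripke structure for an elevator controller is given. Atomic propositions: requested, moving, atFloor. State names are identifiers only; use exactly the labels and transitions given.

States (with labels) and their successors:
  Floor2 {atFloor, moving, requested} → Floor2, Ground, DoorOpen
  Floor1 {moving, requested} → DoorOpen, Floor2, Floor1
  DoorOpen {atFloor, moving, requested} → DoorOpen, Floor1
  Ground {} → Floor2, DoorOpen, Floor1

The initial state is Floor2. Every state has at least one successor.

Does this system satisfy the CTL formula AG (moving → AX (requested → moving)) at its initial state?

Yes

States satisfying moving → AX (requested → moving): {Floor2, Floor1, DoorOpen, Ground}.
States satisfying AG (moving → AX (requested → moving)): {Floor2, Floor1, DoorOpen, Ground}.
Every state reachable from Floor2 satisfies moving → AX (requested → moving).
Floor2 ∈ Sat(AG (moving → AX (requested → moving))).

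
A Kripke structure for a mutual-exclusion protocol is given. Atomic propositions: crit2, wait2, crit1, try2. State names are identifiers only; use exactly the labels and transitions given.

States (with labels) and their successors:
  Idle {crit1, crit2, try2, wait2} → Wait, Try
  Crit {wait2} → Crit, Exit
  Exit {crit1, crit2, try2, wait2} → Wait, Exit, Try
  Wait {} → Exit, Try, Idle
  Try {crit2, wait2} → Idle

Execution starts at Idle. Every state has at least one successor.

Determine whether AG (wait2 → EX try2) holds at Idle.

Violated

States satisfying wait2 → EX try2: {Crit, Exit, Wait, Try}.
States satisfying AG (wait2 → EX try2): ∅.
Idle is reachable from Idle and violates wait2 → EX try2, so AG fails at Idle.
Idle ∉ Sat(AG (wait2 → EX try2)).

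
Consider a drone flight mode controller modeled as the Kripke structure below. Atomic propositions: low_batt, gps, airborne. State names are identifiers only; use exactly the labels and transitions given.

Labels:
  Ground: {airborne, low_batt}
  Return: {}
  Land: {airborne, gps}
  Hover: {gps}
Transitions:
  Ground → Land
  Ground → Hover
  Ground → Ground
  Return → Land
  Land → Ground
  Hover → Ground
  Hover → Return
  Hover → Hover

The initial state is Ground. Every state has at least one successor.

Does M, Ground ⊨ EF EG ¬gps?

Holds

States satisfying EG ¬gps: {Ground}.
States satisfying EF EG ¬gps: {Ground, Return, Land, Hover}.
Some path from Ground reaches a state where EG ¬gps holds.
Ground ∈ Sat(EF EG ¬gps).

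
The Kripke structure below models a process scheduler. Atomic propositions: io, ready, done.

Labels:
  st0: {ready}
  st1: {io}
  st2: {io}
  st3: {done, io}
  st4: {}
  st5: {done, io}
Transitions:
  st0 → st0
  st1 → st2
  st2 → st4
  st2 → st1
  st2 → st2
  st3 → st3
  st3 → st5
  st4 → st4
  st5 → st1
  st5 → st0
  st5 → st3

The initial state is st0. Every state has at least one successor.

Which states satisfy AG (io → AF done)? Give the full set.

{st0, st4}

States satisfying io → AF done: {st0, st3, st4, st5}.
States satisfying AG (io → AF done): {st0, st4}.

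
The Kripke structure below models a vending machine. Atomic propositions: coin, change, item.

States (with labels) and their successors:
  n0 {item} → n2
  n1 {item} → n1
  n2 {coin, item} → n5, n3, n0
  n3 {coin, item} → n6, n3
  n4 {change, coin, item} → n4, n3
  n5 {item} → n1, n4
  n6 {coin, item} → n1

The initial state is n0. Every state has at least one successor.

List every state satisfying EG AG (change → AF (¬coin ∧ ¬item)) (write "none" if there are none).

States satisfying AG (change → AF (¬coin ∧ ¬item)): {n1, n3, n6}.
States satisfying EG AG (change → AF (¬coin ∧ ¬item)): {n1, n3, n6}.

{n1, n3, n6}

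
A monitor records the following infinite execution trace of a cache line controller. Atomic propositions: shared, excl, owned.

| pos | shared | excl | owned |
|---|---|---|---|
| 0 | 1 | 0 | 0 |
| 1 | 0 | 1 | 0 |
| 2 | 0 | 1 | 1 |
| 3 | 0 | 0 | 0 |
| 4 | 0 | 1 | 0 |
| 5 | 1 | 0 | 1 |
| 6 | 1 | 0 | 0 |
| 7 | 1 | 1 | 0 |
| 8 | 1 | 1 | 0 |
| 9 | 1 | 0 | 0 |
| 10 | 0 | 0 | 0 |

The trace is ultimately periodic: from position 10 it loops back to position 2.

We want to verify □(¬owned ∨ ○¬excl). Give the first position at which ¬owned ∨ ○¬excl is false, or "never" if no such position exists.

never

¬owned ∨ ○¬excl holds at every position 0..10, and those are all the positions the trace ever visits, so the invariant □(¬owned ∨ ○¬excl) is never violated.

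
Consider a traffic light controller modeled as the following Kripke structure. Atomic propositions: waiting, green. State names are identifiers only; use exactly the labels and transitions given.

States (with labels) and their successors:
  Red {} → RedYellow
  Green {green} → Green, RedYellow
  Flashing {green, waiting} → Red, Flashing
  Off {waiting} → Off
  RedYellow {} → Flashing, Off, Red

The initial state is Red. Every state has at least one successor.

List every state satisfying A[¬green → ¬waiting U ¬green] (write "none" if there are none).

States satisfying ¬green → ¬waiting: {Red, Green, Flashing, RedYellow}.
States satisfying ¬green: {Red, Off, RedYellow}.
States satisfying A[¬green → ¬waiting U ¬green]: {Red, Off, RedYellow}.

{Red, Off, RedYellow}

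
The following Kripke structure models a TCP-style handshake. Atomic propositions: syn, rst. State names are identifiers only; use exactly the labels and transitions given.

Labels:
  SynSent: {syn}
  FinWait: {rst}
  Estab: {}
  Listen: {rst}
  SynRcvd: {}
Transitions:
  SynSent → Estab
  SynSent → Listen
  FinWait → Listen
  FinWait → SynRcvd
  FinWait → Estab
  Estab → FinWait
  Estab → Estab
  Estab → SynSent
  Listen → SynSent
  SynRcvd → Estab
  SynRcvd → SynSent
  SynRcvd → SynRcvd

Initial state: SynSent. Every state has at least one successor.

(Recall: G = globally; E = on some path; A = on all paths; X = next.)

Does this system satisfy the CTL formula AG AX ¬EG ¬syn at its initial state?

No

States satisfying AX ¬EG ¬syn: {Listen}.
States satisfying AG AX ¬EG ¬syn: ∅.
Estab is reachable from SynSent and violates AX ¬EG ¬syn, so AG fails at SynSent.
SynSent ∉ Sat(AG AX ¬EG ¬syn).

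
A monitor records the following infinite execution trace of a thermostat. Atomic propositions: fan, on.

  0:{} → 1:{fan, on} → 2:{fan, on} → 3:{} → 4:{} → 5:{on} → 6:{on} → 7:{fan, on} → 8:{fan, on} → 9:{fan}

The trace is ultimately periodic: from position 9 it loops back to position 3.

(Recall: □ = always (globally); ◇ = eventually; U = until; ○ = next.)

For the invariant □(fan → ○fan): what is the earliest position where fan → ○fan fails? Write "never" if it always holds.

2

Check fan → ○fan at each position in order: 0 ✓, 1 ✓.
At position 2 the labels are {fan, on} and the next position 3 has {}, so fan → ○fan is false there. This is the first violation.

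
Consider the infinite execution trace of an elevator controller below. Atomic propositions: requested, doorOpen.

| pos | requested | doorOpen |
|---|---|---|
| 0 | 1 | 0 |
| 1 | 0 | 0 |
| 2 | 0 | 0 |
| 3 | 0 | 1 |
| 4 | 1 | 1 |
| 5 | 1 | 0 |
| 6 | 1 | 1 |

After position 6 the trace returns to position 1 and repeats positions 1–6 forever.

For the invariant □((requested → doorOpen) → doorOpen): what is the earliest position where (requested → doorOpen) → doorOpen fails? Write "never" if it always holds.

Check (requested → doorOpen) → doorOpen at each position in order: 0 ✓.
At position 1 the labels are {}, so (requested → doorOpen) → doorOpen is false there. This is the first violation.

1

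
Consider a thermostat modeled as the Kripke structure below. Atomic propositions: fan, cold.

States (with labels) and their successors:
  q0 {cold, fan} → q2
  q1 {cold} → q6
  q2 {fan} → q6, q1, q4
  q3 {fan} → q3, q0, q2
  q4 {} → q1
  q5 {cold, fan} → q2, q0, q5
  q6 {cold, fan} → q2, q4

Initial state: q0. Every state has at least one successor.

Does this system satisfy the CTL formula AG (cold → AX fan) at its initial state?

Violated

States satisfying cold → AX fan: {q0, q1, q2, q3, q4, q5}.
States satisfying AG (cold → AX fan): ∅.
q6 is reachable from q0 and violates cold → AX fan, so AG fails at q0.
q0 ∉ Sat(AG (cold → AX fan)).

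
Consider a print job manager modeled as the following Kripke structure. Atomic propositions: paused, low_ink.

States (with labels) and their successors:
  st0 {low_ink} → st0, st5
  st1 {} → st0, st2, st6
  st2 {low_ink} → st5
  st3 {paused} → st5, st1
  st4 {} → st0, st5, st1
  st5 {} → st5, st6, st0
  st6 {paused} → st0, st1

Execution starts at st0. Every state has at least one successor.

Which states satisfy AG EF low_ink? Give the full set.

{st0, st1, st2, st3, st4, st5, st6}

States satisfying EF low_ink: {st0, st1, st2, st3, st4, st5, st6}.
States satisfying AG EF low_ink: {st0, st1, st2, st3, st4, st5, st6}.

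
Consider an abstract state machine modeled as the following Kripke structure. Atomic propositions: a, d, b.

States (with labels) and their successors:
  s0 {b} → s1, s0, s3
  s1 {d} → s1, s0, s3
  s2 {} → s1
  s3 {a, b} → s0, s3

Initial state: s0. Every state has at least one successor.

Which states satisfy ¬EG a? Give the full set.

States satisfying a: {s3}.
States satisfying EG a: {s3}.
States satisfying ¬EG a: {s0, s1, s2}.

{s0, s1, s2}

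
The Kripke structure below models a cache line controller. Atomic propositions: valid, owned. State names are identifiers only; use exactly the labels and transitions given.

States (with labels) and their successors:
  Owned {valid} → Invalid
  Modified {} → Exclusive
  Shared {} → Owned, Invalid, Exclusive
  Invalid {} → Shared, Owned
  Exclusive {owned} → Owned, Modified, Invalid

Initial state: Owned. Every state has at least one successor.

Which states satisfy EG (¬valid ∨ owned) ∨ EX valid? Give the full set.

States satisfying ¬valid ∨ owned: {Modified, Shared, Invalid, Exclusive}.
States satisfying EG (¬valid ∨ owned): {Modified, Shared, Invalid, Exclusive}.
States satisfying valid: {Owned}.
States satisfying EX valid: {Shared, Invalid, Exclusive}.
States satisfying EG (¬valid ∨ owned) ∨ EX valid: {Modified, Shared, Invalid, Exclusive}.

{Modified, Shared, Invalid, Exclusive}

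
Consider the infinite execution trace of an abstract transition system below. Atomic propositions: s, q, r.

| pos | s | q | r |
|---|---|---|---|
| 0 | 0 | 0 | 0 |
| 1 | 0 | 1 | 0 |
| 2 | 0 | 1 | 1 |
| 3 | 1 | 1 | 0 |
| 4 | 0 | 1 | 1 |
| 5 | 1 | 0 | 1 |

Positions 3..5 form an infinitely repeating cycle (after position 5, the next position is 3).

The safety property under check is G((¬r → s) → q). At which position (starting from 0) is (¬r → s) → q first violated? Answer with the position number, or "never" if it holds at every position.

5

Check (¬r → s) → q at each position in order: 0 ✓, 1 ✓, 2 ✓, 3 ✓, 4 ✓.
At position 5 the labels are {r, s}, so (¬r → s) → q is false there. This is the first violation.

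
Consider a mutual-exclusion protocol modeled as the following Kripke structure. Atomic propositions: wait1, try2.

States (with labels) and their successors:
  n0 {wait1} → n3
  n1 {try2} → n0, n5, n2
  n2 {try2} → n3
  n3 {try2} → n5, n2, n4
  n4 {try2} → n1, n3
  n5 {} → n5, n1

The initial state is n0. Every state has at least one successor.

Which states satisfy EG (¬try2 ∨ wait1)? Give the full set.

{n5}

States satisfying ¬try2 ∨ wait1: {n0, n5}.
States satisfying EG (¬try2 ∨ wait1): {n5}.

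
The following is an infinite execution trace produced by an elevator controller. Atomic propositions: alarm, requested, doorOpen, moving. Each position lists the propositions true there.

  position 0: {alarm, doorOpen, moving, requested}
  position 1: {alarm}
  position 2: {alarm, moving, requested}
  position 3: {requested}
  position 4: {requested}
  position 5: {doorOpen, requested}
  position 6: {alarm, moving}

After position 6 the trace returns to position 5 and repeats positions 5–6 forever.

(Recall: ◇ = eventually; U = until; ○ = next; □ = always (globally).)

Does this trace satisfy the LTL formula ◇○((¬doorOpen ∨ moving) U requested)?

○((¬doorOpen ∨ moving) U requested) holds at position 0, which is reachable from 0, so ◇○((¬doorOpen ∨ moving) U requested) holds.

Yes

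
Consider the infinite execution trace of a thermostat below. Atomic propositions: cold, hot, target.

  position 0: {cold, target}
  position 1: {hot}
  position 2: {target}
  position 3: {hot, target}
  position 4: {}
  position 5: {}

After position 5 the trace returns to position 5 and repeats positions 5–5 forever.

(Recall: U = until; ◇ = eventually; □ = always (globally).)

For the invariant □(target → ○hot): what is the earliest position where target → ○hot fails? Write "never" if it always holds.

Check target → ○hot at each position in order: 0 ✓, 1 ✓, 2 ✓.
At position 3 the labels are {hot, target} and the next position 4 has {}, so target → ○hot is false there. This is the first violation.

3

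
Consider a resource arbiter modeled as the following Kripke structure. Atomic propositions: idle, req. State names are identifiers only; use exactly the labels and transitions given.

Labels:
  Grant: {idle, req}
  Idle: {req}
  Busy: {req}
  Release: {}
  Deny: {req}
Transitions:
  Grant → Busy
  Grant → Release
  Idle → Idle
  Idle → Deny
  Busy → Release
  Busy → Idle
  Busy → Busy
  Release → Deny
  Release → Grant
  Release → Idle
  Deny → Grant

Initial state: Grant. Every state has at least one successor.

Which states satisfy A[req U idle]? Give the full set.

States satisfying req: {Grant, Idle, Busy, Deny}.
States satisfying idle: {Grant}.
States satisfying A[req U idle]: {Grant, Deny}.

{Grant, Deny}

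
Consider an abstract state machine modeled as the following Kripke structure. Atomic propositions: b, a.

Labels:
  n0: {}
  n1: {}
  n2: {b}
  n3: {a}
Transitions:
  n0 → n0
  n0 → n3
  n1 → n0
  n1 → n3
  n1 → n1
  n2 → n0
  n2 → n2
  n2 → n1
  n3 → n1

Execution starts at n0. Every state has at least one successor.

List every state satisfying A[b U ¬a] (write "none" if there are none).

States satisfying b: {n2}.
States satisfying ¬a: {n0, n1, n2}.
States satisfying A[b U ¬a]: {n0, n1, n2}.

{n0, n1, n2}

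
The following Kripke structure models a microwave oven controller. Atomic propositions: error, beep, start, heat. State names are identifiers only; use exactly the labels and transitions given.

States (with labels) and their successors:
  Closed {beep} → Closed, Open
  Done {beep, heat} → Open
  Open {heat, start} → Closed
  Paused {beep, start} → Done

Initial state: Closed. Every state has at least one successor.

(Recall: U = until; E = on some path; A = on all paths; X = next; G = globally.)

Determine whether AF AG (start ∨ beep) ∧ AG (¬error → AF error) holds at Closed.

Violated

States satisfying AG (start ∨ beep): {Closed, Done, Open, Paused}.
States satisfying AF AG (start ∨ beep): {Closed, Done, Open, Paused}.
States satisfying ¬error → AF error: ∅.
States satisfying AG (¬error → AF error): ∅.
States satisfying AF AG (start ∨ beep) ∧ AG (¬error → AF error): ∅.
Closed ∉ Sat(AF AG (start ∨ beep) ∧ AG (¬error → AF error)).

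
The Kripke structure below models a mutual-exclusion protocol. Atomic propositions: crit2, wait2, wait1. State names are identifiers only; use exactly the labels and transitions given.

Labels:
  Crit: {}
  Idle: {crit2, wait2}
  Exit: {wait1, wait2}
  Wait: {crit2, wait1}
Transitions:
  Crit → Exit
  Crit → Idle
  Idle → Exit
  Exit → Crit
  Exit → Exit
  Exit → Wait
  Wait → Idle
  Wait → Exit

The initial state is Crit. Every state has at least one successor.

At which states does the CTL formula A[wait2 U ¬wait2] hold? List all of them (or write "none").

States satisfying wait2: {Idle, Exit}.
States satisfying ¬wait2: {Crit, Wait}.
States satisfying A[wait2 U ¬wait2]: {Crit, Wait}.

{Crit, Wait}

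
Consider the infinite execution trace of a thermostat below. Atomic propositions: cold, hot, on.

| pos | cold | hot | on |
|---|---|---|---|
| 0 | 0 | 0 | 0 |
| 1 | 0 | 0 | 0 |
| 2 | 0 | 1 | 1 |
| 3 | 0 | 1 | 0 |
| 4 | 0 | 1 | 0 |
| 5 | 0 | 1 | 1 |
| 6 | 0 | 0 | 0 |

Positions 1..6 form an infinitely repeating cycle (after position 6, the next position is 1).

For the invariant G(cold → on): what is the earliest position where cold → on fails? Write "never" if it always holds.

cold → on holds at every position 0..6, and those are all the positions the trace ever visits, so the invariant G(cold → on) is never violated.

never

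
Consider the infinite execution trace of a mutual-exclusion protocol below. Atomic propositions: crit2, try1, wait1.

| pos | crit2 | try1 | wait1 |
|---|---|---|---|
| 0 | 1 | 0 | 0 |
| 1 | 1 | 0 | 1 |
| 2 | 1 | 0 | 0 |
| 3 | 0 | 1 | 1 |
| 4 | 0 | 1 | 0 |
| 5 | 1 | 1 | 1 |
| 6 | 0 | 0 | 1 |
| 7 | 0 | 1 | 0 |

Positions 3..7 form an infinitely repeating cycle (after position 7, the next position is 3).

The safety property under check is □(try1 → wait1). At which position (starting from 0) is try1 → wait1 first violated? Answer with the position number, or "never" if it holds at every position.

4

Check try1 → wait1 at each position in order: 0 ✓, 1 ✓, 2 ✓, 3 ✓.
At position 4 the labels are {try1}, so try1 → wait1 is false there. This is the first violation.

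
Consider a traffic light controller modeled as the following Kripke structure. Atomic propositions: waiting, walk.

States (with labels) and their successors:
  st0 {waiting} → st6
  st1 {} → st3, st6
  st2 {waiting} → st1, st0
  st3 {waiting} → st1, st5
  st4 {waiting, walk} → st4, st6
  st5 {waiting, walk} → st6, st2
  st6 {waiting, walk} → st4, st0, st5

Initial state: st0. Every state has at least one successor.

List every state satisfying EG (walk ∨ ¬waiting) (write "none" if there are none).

{st1, st4, st5, st6}

States satisfying walk ∨ ¬waiting: {st1, st4, st5, st6}.
States satisfying EG (walk ∨ ¬waiting): {st1, st4, st5, st6}.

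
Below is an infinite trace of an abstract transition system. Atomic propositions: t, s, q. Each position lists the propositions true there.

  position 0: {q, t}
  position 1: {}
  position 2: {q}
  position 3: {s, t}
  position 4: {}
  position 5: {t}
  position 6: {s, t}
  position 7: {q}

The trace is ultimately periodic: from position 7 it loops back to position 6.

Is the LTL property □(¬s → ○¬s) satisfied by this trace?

¬s → ○¬s must hold at every position from 0 onward. It fails at position 2, so □(¬s → ○¬s) is false.
Positions where ¬s holds: 0, 1, 2, 4, 5, 7.
Check ○¬s at each: 0→ok, 1→ok, 2→fails, 4→ok, 5→fails, 7→fails.

Violated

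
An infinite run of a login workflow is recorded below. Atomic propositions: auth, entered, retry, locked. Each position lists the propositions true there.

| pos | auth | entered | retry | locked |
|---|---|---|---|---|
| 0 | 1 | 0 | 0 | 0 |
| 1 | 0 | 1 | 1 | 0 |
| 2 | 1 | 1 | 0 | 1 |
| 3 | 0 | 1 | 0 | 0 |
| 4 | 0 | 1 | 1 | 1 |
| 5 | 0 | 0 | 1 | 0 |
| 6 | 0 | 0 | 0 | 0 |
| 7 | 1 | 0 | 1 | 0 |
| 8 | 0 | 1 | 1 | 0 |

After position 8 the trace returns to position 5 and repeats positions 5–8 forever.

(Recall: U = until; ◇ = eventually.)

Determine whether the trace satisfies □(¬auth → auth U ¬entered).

¬auth → auth U ¬entered must hold at every position from 0 onward. It fails at position 1, so □(¬auth → auth U ¬entered) is false.
Positions where ¬auth holds: 1, 3, 4, 5, 6, 8.
Check auth U ¬entered at each: 1→fails, 3→fails, 4→fails, 5→ok, 6→ok, 8→fails.

Does not hold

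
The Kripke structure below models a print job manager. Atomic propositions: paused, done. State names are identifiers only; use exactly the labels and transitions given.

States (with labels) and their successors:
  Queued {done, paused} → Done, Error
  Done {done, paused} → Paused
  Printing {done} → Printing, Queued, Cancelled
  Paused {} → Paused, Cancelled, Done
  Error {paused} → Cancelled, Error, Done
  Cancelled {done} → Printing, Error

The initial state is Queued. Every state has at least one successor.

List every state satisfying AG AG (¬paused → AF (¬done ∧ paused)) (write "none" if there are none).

none

States satisfying AG (¬paused → AF (¬done ∧ paused)): ∅.
States satisfying AG AG (¬paused → AF (¬done ∧ paused)): ∅.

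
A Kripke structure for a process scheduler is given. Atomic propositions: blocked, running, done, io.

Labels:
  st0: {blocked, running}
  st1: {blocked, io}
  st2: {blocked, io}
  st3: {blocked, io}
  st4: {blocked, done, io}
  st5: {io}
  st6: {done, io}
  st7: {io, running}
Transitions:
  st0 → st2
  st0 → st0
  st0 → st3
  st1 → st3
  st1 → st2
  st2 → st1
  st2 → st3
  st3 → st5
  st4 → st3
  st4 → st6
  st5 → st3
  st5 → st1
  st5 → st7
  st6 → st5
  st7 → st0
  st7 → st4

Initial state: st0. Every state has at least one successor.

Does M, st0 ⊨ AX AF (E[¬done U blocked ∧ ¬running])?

States satisfying AF (E[¬done U blocked ∧ ¬running]): {st0, st1, st2, st3, st4, st5, st6, st7}.
States satisfying AX AF (E[¬done U blocked ∧ ¬running]): {st0, st1, st2, st3, st4, st5, st6, st7}.
st0 ∈ Sat(AX AF (E[¬done U blocked ∧ ¬running])).

Satisfied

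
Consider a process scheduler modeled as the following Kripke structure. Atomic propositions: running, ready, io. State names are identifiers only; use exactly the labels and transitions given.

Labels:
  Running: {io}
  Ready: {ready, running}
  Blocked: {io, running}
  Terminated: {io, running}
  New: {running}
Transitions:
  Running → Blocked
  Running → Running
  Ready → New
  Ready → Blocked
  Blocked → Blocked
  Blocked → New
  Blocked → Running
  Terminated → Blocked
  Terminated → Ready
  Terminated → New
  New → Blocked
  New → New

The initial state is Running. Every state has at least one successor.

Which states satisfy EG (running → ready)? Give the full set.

States satisfying running → ready: {Running, Ready}.
States satisfying EG (running → ready): {Running}.

{Running}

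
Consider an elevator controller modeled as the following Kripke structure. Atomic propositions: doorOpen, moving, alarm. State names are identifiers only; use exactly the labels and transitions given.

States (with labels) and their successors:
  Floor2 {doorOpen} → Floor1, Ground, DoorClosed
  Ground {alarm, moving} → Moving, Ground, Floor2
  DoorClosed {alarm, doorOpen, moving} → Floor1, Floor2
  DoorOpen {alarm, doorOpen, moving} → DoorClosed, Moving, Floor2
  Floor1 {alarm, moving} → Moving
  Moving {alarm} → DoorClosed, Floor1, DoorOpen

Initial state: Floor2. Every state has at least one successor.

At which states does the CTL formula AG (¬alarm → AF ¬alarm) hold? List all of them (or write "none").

States satisfying ¬alarm → AF ¬alarm: {Floor2, Ground, DoorClosed, DoorOpen, Floor1, Moving}.
States satisfying AG (¬alarm → AF ¬alarm): {Floor2, Ground, DoorClosed, DoorOpen, Floor1, Moving}.

{Floor2, Ground, DoorClosed, DoorOpen, Floor1, Moving}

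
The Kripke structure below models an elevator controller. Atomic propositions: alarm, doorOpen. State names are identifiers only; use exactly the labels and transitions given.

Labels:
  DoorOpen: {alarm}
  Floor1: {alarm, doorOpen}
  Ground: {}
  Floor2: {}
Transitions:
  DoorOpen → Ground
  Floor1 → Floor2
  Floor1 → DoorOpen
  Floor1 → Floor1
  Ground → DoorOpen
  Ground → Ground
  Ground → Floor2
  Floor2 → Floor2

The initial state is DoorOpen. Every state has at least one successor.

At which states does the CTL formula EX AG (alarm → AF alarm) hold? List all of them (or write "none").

States satisfying AG (alarm → AF alarm): {DoorOpen, Floor1, Ground, Floor2}.
States satisfying EX AG (alarm → AF alarm): {DoorOpen, Floor1, Ground, Floor2}.

{DoorOpen, Floor1, Ground, Floor2}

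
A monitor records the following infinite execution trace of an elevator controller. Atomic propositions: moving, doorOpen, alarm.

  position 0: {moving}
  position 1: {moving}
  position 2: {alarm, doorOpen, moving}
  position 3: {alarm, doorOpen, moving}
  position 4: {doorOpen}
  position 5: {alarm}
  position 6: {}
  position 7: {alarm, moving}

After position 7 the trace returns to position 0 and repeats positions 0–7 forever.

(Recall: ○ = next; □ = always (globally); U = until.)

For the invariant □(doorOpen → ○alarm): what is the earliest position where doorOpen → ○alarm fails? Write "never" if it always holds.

3

Check doorOpen → ○alarm at each position in order: 0 ✓, 1 ✓, 2 ✓.
At position 3 the labels are {alarm, doorOpen, moving} and the next position 4 has {doorOpen}, so doorOpen → ○alarm is false there. This is the first violation.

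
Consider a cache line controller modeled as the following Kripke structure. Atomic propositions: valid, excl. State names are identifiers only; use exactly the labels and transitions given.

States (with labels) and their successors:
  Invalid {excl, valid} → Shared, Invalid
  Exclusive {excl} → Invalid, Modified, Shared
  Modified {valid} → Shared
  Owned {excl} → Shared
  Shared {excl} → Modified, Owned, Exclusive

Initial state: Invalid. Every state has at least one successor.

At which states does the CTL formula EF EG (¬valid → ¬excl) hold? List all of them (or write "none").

{Invalid, Exclusive, Modified, Owned, Shared}

States satisfying EG (¬valid → ¬excl): {Invalid}.
States satisfying EF EG (¬valid → ¬excl): {Invalid, Exclusive, Modified, Owned, Shared}.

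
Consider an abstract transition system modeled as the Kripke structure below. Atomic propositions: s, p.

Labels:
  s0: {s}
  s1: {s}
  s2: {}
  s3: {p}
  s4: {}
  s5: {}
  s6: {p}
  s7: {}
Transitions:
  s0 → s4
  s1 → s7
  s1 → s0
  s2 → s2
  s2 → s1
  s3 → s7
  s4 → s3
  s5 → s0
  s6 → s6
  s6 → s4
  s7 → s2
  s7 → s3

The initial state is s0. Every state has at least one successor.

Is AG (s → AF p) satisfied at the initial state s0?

States satisfying s → AF p: {s0, s2, s3, s4, s5, s6, s7}.
States satisfying AG (s → AF p): ∅.
s1 is reachable from s0 and violates s → AF p, so AG fails at s0.
s0 ∉ Sat(AG (s → AF p)).

Does not hold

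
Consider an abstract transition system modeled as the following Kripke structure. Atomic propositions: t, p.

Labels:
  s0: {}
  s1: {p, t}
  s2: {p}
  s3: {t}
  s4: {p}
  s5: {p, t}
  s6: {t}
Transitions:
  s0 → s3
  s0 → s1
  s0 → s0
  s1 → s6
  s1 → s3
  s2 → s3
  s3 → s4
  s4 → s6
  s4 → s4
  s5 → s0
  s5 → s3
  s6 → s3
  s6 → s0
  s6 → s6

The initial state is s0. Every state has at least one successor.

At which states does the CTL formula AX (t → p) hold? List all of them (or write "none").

States satisfying t → p: {s0, s1, s2, s4, s5}.
States satisfying AX (t → p): {s3}.

{s3}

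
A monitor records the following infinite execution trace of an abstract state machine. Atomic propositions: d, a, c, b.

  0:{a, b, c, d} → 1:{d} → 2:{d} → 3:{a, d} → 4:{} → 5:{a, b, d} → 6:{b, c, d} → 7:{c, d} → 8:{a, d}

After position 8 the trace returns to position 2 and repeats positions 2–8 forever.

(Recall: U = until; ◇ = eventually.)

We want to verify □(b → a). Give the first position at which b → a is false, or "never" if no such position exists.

Check b → a at each position in order: 0 ✓, 1 ✓, 2 ✓, 3 ✓, 4 ✓, 5 ✓.
At position 6 the labels are {b, c, d}, so b → a is false there. This is the first violation.

6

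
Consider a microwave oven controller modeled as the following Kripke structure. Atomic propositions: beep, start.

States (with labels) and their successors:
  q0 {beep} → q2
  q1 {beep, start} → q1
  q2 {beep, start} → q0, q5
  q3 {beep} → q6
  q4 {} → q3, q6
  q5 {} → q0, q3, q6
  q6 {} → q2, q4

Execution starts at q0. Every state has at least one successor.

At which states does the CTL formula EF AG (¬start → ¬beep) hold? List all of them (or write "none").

{q1}

States satisfying AG (¬start → ¬beep): {q1}.
States satisfying EF AG (¬start → ¬beep): {q1}.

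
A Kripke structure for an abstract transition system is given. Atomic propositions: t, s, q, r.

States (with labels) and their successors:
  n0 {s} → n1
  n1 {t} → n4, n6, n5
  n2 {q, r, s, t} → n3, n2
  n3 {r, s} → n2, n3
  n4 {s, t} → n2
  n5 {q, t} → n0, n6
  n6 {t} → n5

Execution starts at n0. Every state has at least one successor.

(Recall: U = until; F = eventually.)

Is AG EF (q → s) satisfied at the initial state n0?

Holds

States satisfying EF (q → s): {n0, n1, n2, n3, n4, n5, n6}.
States satisfying AG EF (q → s): {n0, n1, n2, n3, n4, n5, n6}.
Every state reachable from n0 satisfies EF (q → s).
n0 ∈ Sat(AG EF (q → s)).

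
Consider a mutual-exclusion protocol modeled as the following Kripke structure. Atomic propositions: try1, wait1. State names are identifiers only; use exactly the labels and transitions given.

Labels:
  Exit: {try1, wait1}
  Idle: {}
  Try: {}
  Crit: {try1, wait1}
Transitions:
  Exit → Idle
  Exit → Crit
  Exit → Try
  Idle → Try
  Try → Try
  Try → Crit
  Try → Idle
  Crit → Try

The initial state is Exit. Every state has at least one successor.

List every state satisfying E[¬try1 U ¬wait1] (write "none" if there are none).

{Idle, Try}

States satisfying ¬try1: {Idle, Try}.
States satisfying ¬wait1: {Idle, Try}.
States satisfying E[¬try1 U ¬wait1]: {Idle, Try}.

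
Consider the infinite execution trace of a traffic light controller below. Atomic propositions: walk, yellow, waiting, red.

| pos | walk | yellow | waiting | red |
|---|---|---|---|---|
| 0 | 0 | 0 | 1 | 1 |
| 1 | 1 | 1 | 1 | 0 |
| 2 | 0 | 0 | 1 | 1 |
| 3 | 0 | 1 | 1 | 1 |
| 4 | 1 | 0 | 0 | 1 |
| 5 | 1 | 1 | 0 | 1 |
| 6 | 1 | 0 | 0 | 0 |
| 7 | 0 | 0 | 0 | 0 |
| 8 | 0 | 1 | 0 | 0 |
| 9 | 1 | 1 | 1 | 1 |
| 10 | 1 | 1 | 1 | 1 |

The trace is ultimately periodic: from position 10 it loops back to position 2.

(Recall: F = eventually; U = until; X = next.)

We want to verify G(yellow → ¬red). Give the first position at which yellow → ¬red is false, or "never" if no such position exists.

3

Check yellow → ¬red at each position in order: 0 ✓, 1 ✓, 2 ✓.
At position 3 the labels are {red, waiting, yellow}, so yellow → ¬red is false there. This is the first violation.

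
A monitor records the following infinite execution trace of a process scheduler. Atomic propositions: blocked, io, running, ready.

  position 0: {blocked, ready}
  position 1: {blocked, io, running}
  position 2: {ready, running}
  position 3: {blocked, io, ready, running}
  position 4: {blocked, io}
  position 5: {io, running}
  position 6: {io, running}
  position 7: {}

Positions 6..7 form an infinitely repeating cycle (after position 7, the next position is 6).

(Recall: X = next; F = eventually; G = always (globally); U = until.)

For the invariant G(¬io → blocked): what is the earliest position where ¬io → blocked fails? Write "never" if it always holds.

2

Check ¬io → blocked at each position in order: 0 ✓, 1 ✓.
At position 2 the labels are {ready, running}, so ¬io → blocked is false there. This is the first violation.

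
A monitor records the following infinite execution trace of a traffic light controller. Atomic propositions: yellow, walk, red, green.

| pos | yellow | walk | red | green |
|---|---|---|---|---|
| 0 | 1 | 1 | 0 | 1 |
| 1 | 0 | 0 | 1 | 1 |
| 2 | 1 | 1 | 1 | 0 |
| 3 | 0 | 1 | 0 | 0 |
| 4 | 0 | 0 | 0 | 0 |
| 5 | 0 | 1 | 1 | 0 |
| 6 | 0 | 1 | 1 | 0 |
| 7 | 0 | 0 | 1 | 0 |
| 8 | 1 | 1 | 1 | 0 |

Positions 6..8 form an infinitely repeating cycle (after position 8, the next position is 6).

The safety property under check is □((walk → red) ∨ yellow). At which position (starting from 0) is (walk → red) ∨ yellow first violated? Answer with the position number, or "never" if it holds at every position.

3

Check (walk → red) ∨ yellow at each position in order: 0 ✓, 1 ✓, 2 ✓.
At position 3 the labels are {walk}, so (walk → red) ∨ yellow is false there. This is the first violation.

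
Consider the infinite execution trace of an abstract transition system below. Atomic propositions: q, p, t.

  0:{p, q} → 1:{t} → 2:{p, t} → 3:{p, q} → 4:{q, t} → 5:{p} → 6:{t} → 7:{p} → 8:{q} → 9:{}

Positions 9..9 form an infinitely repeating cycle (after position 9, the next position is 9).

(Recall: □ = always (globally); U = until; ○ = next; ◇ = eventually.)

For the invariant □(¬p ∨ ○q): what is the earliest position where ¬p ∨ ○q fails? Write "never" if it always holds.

At position 0 the labels are {p, q} and the next position 1 has {t}, so ¬p ∨ ○q is false there. This is the first violation.

0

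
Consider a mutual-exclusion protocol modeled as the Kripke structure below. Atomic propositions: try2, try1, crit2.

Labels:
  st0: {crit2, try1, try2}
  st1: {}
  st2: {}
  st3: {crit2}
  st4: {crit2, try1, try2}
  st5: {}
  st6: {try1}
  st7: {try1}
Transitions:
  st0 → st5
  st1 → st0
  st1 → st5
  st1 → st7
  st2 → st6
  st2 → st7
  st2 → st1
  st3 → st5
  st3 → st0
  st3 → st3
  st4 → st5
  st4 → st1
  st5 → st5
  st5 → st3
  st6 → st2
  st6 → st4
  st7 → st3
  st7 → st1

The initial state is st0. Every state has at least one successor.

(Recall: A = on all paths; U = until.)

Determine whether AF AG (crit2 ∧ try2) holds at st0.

States satisfying AG (crit2 ∧ try2): ∅.
States satisfying AF AG (crit2 ∧ try2): ∅.
There is a path from st0 along which AG (crit2 ∧ try2) never holds.
st0 ∉ Sat(AF AG (crit2 ∧ try2)).

Does not hold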